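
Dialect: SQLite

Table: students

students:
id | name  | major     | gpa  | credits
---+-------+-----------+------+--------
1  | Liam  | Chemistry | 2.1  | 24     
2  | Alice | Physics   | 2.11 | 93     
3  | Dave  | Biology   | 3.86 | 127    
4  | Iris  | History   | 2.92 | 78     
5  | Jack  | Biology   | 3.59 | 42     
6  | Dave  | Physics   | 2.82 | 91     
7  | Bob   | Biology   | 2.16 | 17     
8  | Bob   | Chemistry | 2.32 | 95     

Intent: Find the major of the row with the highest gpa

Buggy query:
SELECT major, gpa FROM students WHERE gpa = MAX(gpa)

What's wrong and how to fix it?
Bug: MAX(gpa) is an aggregate and cannot be used directly in WHERE

Fix: Wrap MAX in a scalar subquery so WHERE compares against a single value

Corrected query:
SELECT major, gpa FROM students WHERE gpa = (SELECT MAX(gpa) FROM students)

Result:
major   | gpa 
--------+-----
Biology | 3.86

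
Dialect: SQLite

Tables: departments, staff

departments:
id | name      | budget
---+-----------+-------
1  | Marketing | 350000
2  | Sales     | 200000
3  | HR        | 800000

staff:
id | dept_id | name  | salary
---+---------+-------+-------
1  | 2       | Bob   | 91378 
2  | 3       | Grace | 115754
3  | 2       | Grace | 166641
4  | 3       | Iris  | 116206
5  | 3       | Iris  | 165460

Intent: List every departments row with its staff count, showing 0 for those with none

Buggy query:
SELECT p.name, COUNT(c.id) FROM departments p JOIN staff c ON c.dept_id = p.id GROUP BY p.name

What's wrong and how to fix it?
Bug: INNER JOIN drops departments rows that have no matching staff rows

Fix: Switch to LEFT JOIN to retain unmatched parent rows

Corrected query:
SELECT p.name, COUNT(c.id) FROM departments p LEFT JOIN staff c ON c.dept_id = p.id GROUP BY p.name

Result:
name      | COUNT(c.id)
----------+------------
HR        | 3          
Marketing | 0          
Sales     | 2          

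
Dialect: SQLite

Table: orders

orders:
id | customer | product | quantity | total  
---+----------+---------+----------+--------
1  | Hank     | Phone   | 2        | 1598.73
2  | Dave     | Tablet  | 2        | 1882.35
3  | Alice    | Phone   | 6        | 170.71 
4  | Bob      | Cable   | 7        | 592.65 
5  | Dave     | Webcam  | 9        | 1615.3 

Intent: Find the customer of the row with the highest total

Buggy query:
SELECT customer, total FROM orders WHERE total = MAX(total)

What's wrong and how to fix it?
Bug: WHERE is evaluated per row; an aggregate over the whole table isn't defined there

Fix: Wrap MAX in a scalar subquery so WHERE compares against a single value

Corrected query:
SELECT customer, total FROM orders WHERE total = (SELECT MAX(total) FROM orders)

Result:
customer | total  
---------+--------
Dave     | 1882.35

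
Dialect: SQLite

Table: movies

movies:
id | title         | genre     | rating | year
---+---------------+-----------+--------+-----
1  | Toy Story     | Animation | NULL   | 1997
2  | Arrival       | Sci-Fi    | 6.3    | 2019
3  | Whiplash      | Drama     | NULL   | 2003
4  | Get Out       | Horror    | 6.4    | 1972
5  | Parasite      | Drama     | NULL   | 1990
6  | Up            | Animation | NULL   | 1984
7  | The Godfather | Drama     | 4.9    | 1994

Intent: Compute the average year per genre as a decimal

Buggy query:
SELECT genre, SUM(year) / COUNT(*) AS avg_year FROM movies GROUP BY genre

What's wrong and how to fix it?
Bug: Both operands are integers, so '/' performs integer division and truncates

Fix: Cast one side to REAL so the division keeps the fractional part

Corrected query:
SELECT genre, SUM(year) * 1.0 / COUNT(*) AS avg_year FROM movies GROUP BY genre

Result:
genre     | avg_year   
----------+------------
Animation | 1990.5     
Drama     | 1995.666667
Horror    | 1972       
Sci-Fi    | 2019       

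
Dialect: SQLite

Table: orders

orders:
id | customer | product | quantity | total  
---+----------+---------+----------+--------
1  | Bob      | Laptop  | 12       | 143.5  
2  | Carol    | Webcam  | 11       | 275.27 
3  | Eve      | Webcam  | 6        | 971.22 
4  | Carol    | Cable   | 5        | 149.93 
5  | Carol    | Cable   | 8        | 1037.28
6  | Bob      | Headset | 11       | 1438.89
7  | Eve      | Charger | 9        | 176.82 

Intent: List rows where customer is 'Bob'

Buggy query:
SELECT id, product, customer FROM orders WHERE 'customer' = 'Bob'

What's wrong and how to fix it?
Bug: Single quotes denote string literals in SQL; the column name is being compared as a constant string

Fix: Reference the column as customer without single quotes

Corrected query:
SELECT id, product, customer FROM orders WHERE customer = 'Bob'

Result:
id | product | customer
---+---------+---------
1  | Laptop  | Bob     
6  | Headset | Bob     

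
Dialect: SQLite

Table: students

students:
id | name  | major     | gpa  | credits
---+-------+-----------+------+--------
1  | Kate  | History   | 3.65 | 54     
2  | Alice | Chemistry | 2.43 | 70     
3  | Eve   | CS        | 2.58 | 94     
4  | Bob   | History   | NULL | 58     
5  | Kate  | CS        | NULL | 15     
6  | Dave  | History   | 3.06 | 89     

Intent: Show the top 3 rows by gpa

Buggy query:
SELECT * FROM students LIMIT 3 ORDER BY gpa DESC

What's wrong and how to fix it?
Bug: ORDER BY cannot follow LIMIT; LIMIT is the final clause

Fix: Sort with ORDER BY, then apply LIMIT

Corrected query:
SELECT * FROM students ORDER BY gpa DESC LIMIT 3

Result:
id | name | major   | gpa  | credits
---+------+---------+------+--------
1  | Kate | History | 3.65 | 54     
6  | Dave | History | 3.06 | 89     
3  | Eve  | CS      | 2.58 | 94     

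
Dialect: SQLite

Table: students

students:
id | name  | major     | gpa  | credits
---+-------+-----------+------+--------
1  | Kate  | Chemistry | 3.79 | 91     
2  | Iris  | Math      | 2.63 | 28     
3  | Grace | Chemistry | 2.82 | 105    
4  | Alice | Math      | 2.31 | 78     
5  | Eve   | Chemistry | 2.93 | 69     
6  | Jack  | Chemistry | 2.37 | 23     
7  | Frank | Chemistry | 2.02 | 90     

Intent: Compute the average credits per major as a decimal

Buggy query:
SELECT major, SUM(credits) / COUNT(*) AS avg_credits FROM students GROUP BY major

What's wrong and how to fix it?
Bug: Both operands are integers, so '/' performs integer division and truncates

Fix: Multiply by 1.0 (or CAST to REAL) to force floating-point division

Corrected query:
SELECT major, SUM(credits) * 1.0 / COUNT(*) AS avg_credits FROM students GROUP BY major

Result:
major     | avg_credits
----------+------------
Chemistry | 75.6       
Math      | 53         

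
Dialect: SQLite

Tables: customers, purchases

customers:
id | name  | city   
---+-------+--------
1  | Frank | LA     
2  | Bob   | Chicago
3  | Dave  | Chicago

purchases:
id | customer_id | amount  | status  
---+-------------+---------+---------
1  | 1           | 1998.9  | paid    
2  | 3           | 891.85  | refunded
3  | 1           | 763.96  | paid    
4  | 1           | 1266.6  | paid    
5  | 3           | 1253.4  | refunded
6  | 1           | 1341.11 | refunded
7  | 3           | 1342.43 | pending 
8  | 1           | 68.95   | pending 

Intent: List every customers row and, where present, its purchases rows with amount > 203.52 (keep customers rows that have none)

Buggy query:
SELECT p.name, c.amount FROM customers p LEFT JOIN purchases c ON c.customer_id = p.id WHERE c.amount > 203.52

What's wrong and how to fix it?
Bug: A WHERE condition on the right-hand table after LEFT JOIN drops unmatched parents

Fix: Put 'c.amount > 203.52' in the JOIN's ON clause instead of WHERE

Corrected query:
SELECT p.name, c.amount FROM customers p LEFT JOIN purchases c ON c.customer_id = p.id AND c.amount > 203.52

Result:
name  | amount 
------+--------
Frank | 763.96 
Frank | 1266.6 
Frank | 1341.11
Frank | 1998.9 
Bob   | NULL   
Dave  | 891.85 
Dave  | 1253.4 
Dave  | 1342.43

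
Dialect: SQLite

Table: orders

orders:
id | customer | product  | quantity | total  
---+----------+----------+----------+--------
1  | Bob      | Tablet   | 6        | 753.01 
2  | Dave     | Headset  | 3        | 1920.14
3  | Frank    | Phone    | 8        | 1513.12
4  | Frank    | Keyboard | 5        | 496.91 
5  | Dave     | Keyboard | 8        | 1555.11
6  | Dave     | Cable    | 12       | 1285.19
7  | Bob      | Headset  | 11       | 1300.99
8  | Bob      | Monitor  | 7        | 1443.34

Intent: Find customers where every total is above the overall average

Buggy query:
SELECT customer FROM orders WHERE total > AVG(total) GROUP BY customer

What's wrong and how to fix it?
Bug: AVG() is an aggregate; it can't sit directly in WHERE

Fix: Compute the overall average in a scalar subquery and compare each group's MIN against it in HAVING

Corrected query:
SELECT customer FROM orders GROUP BY customer HAVING MIN(total) > (SELECT AVG(total) FROM orders)

Result:
customer
--------
Dave    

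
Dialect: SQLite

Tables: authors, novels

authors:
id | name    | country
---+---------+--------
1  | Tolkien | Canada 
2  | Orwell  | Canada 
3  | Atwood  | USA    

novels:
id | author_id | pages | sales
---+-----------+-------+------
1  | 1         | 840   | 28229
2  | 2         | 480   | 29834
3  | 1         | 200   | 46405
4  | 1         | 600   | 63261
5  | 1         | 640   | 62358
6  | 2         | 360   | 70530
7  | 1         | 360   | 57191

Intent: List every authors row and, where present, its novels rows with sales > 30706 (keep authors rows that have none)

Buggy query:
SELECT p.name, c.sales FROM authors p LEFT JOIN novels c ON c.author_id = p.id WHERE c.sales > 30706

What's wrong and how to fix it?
Bug: A WHERE condition on the right-hand table after LEFT JOIN drops unmatched parents

Fix: Put 'c.sales > 30706' in the JOIN's ON clause instead of WHERE

Corrected query:
SELECT p.name, c.sales FROM authors p LEFT JOIN novels c ON c.author_id = p.id AND c.sales > 30706

Result:
name    | sales
--------+------
Tolkien | 46405
Tolkien | 57191
Tolkien | 62358
Tolkien | 63261
Orwell  | 70530
Atwood  | NULL 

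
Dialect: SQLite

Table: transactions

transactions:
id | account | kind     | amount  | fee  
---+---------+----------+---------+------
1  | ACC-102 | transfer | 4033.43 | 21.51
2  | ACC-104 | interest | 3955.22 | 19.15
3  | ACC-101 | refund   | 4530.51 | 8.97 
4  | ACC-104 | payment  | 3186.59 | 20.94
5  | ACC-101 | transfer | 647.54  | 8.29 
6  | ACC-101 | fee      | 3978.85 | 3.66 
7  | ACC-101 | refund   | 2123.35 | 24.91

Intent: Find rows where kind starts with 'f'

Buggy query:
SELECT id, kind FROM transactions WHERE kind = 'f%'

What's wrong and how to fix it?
Bug: '=' compares the literal string including the % character; pattern matching needs LIKE

Fix: Replace '=' with LIKE so 'f%' is treated as a pattern

Corrected query:
SELECT id, kind FROM transactions WHERE kind LIKE 'f%'

Result:
id | kind
---+-----
6  | fee 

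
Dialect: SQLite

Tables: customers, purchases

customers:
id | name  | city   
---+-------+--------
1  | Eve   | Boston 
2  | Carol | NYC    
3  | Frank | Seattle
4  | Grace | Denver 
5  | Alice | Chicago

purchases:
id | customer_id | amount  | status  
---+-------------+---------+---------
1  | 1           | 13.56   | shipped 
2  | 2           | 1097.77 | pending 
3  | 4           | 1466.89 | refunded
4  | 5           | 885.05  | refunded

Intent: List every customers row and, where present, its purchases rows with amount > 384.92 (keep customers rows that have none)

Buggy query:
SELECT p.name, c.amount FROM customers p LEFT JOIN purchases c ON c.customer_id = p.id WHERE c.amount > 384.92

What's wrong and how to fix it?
Bug: Filtering c.amount in WHERE discards the NULL rows produced by LEFT JOIN, turning it into an inner join

Fix: Put 'c.amount > 384.92' in the JOIN's ON clause instead of WHERE

Corrected query:
SELECT p.name, c.amount FROM customers p LEFT JOIN purchases c ON c.customer_id = p.id AND c.amount > 384.92

Result:
name  | amount 
------+--------
Eve   | NULL   
Carol | 1097.77
Frank | NULL   
Grace | 1466.89
Alice | 885.05 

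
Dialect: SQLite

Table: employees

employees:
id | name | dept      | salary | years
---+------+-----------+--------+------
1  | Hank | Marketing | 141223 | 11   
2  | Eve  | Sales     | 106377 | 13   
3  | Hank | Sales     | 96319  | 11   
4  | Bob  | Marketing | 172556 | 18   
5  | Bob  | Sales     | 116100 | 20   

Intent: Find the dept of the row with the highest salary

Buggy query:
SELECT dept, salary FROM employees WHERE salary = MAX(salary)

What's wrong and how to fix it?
Bug: WHERE is evaluated per row; an aggregate over the whole table isn't defined there

Fix: Wrap MAX in a scalar subquery so WHERE compares against a single value

Corrected query:
SELECT dept, salary FROM employees WHERE salary = (SELECT MAX(salary) FROM employees)

Result:
dept      | salary
----------+-------
Marketing | 172556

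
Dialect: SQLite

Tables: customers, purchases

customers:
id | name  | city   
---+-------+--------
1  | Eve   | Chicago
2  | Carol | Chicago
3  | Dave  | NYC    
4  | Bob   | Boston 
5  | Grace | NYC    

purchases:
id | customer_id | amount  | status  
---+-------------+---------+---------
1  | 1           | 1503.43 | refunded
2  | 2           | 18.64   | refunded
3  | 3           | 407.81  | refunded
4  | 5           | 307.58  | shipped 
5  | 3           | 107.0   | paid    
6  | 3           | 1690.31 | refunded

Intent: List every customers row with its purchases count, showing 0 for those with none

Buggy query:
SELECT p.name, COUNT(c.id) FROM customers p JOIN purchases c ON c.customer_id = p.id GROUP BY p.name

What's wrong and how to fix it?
Bug: INNER JOIN drops customers rows that have no matching purchases rows

Fix: Switch to LEFT JOIN to retain unmatched parent rows

Corrected query:
SELECT p.name, COUNT(c.id) FROM customers p LEFT JOIN purchases c ON c.customer_id = p.id GROUP BY p.name

Result:
name  | COUNT(c.id)
------+------------
Bob   | 0          
Carol | 1          
Dave  | 3          
Eve   | 1          
Grace | 1          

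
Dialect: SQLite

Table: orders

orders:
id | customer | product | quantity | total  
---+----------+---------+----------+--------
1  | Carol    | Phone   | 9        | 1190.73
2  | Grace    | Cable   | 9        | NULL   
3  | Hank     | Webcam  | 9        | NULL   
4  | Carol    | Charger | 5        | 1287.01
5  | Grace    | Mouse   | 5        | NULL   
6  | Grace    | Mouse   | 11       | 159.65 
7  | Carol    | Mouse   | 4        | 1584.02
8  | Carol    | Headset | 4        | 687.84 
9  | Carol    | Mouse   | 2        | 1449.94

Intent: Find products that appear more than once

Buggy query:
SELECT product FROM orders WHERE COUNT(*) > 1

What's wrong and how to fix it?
Bug: WHERE can't reference COUNT(*); aggregates are computed after WHERE

Fix: GROUP BY product, then filter groups with HAVING COUNT(*) > 1

Corrected query:
SELECT product FROM orders GROUP BY product HAVING COUNT(*) > 1

Result:
product
-------
Mouse  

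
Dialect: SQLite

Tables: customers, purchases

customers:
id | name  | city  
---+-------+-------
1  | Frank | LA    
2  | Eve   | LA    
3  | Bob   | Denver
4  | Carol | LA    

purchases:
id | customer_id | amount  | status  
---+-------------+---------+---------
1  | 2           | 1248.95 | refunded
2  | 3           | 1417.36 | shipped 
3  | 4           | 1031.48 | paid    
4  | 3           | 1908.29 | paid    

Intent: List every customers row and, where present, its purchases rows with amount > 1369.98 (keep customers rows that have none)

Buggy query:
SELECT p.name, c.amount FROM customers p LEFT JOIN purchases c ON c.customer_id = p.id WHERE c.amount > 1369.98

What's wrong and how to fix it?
Bug: Filtering c.amount in WHERE discards the NULL rows produced by LEFT JOIN, turning it into an inner join

Fix: Put 'c.amount > 1369.98' in the JOIN's ON clause instead of WHERE

Corrected query:
SELECT p.name, c.amount FROM customers p LEFT JOIN purchases c ON c.customer_id = p.id AND c.amount > 1369.98

Result:
name  | amount 
------+--------
Frank | NULL   
Eve   | NULL   
Bob   | 1417.36
Bob   | 1908.29
Carol | NULL   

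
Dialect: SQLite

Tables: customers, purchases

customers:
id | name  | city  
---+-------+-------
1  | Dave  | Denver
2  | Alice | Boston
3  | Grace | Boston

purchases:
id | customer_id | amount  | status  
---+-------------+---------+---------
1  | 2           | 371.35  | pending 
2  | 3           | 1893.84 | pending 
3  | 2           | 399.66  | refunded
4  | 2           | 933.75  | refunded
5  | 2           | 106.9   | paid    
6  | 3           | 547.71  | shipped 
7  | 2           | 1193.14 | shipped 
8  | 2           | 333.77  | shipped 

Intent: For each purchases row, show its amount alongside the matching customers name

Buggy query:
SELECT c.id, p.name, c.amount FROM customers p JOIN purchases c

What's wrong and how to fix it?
Bug: Missing join condition: each purchases row is matched to all customers rows instead of just its own

Fix: Add ON c.customer_id = p.id to the JOIN

Corrected query:
SELECT c.id, p.name, c.amount FROM customers p JOIN purchases c ON c.customer_id = p.id

Result:
id | name  | amount 
---+-------+--------
1  | Alice | 371.35 
2  | Grace | 1893.84
3  | Alice | 399.66 
4  | Alice | 933.75 
5  | Alice | 106.9  
6  | Grace | 547.71 
7  | Alice | 1193.14
8  | Alice | 333.77 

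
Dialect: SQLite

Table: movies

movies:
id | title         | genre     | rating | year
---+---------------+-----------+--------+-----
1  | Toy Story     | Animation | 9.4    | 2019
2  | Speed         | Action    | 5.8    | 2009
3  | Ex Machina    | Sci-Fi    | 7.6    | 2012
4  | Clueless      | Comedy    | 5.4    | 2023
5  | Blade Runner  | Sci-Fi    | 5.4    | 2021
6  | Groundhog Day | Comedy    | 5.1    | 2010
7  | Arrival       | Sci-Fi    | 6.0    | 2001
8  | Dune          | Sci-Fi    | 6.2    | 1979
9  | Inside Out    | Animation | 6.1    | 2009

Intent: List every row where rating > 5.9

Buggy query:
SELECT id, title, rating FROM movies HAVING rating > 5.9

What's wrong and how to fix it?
Bug: HAVING filters the output of aggregation, but this query has no GROUP BY and no aggregate functions, so SQLite rejects it (HAVING clause on a non-aggregate query); the condition here is per row

Fix: Replace HAVING with WHERE since the condition applies to individual rows

Corrected query:
SELECT id, title, rating FROM movies WHERE rating > 5.9

Result:
id | title      | rating
---+------------+-------
1  | Toy Story  | 9.4   
3  | Ex Machina | 7.6   
7  | Arrival    | 6     
8  | Dune       | 6.2   
9  | Inside Out | 6.1   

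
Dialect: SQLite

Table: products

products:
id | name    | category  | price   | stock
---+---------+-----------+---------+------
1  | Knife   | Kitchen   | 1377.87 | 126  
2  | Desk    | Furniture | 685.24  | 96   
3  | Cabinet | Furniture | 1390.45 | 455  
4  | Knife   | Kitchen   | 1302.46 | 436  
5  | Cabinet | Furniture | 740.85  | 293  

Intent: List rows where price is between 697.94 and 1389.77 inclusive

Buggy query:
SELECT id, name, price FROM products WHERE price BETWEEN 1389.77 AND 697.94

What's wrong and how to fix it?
Bug: The bounds are reversed; BETWEEN a AND b requires a <= b to match anything

Fix: Swap the bounds so the smaller value comes first

Corrected query:
SELECT id, name, price FROM products WHERE price BETWEEN 697.94 AND 1389.77

Result:
id | name    | price  
---+---------+--------
1  | Knife   | 1377.87
4  | Knife   | 1302.46
5  | Cabinet | 740.85 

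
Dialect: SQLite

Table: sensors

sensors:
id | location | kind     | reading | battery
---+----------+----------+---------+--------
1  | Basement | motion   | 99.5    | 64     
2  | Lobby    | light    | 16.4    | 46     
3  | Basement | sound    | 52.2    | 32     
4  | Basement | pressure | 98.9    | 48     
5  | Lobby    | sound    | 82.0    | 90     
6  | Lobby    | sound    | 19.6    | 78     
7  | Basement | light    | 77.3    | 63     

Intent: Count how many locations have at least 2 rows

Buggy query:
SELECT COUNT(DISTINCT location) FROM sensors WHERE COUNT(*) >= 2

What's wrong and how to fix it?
Bug: WHERE filters individual rows, not groups, so a group-level COUNT is invalid there

Fix: Use a subquery that GROUPs and filters with HAVING, then count its rows

Corrected query:
SELECT COUNT(*) FROM (SELECT location FROM sensors GROUP BY location HAVING COUNT(*) >= 2)

Result:
COUNT(*)
--------
2       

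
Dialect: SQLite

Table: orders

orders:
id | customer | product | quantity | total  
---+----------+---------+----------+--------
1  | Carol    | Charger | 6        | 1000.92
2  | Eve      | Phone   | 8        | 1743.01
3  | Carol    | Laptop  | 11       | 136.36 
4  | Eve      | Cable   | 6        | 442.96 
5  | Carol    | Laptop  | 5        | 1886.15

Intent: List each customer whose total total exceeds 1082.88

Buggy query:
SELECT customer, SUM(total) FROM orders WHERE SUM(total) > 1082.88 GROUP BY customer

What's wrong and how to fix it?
Bug: WHERE runs before GROUP BY, so aggregates aren't available there

Fix: Use HAVING (which filters groups after aggregation) instead of WHERE

Corrected query:
SELECT customer, SUM(total) FROM orders GROUP BY customer HAVING SUM(total) > 1082.88

Result:
customer | SUM(total)
---------+-----------
Carol    | 3023.43   
Eve      | 2185.97   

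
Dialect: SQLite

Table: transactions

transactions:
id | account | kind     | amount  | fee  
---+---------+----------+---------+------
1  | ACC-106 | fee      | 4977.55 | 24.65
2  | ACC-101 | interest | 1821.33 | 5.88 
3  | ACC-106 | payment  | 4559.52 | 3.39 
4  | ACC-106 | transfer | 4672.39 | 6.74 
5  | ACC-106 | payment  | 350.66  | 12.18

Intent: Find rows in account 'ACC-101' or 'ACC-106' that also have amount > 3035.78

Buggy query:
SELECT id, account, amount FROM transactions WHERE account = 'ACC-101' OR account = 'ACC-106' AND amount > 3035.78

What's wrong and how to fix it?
Bug: Without parentheses, AND is evaluated before OR, so the amount filter only applies to the 'ACC-106' branch

Fix: Group the OR with parentheses (or use IN), then AND the threshold

Corrected query:
SELECT id, account, amount FROM transactions WHERE (account = 'ACC-101' OR account = 'ACC-106') AND amount > 3035.78

Result:
id | account | amount 
---+---------+--------
1  | ACC-106 | 4977.55
3  | ACC-106 | 4559.52
4  | ACC-106 | 4672.39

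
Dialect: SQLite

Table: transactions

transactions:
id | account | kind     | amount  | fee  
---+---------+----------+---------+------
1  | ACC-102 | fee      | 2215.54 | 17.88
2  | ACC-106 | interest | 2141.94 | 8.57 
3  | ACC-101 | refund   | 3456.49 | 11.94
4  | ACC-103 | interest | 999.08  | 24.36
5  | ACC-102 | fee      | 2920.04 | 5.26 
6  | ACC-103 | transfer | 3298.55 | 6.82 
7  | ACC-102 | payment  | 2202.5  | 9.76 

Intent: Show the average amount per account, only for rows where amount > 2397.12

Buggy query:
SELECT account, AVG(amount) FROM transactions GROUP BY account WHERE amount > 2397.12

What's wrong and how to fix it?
Bug: Row-level WHERE must come before GROUP BY in the clause order

Fix: Place WHERE between FROM and GROUP BY

Corrected query:
SELECT account, AVG(amount) FROM transactions WHERE amount > 2397.12 GROUP BY account

Result:
account | AVG(amount)
--------+------------
ACC-101 | 3456.49    
ACC-102 | 2920.04    
ACC-103 | 3298.55    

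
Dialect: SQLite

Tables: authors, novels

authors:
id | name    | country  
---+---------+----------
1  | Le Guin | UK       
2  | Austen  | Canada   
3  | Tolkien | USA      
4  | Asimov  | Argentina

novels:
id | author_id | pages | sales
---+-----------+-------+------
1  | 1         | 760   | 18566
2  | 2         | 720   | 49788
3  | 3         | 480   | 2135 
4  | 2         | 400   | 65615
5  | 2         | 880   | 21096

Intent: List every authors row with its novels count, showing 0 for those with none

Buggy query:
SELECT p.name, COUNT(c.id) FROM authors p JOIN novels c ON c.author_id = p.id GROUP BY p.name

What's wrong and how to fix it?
Bug: An inner join excludes parents with zero children

Fix: Switch to LEFT JOIN to retain unmatched parent rows

Corrected query:
SELECT p.name, COUNT(c.id) FROM authors p LEFT JOIN novels c ON c.author_id = p.id GROUP BY p.name

Result:
name    | COUNT(c.id)
--------+------------
Asimov  | 0          
Austen  | 3          
Le Guin | 1          
Tolkien | 1          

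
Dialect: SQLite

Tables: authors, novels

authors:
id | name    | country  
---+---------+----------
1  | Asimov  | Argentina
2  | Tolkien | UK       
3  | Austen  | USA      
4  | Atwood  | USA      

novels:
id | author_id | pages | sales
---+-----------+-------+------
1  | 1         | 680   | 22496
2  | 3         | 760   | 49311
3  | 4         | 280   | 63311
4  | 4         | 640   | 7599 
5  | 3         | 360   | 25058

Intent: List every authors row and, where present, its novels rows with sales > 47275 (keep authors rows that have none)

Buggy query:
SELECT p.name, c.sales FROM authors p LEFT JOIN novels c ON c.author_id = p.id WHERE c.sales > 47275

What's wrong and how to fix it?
Bug: Filtering c.sales in WHERE discards the NULL rows produced by LEFT JOIN, turning it into an inner join

Fix: Move the right-table condition into the ON clause so unmatched parents are kept

Corrected query:
SELECT p.name, c.sales FROM authors p LEFT JOIN novels c ON c.author_id = p.id AND c.sales > 47275

Result:
name    | sales
--------+------
Asimov  | NULL 
Tolkien | NULL 
Austen  | 49311
Atwood  | 63311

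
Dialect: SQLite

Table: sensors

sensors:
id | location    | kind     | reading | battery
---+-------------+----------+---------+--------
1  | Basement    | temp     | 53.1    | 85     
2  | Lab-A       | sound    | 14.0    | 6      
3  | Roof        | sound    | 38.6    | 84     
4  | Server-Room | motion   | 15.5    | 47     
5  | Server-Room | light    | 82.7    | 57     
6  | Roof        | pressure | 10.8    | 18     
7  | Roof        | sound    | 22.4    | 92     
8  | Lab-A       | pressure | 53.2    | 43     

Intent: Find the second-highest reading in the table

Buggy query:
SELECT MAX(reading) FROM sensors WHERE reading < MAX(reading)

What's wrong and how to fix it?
Bug: The inner MAX is an aggregate inside WHERE, which is not allowed

Fix: Put the inner MAX in a scalar subquery

Corrected query:
SELECT MAX(reading) FROM sensors WHERE reading < (SELECT MAX(reading) FROM sensors)

Result:
MAX(reading)
------------
53.2        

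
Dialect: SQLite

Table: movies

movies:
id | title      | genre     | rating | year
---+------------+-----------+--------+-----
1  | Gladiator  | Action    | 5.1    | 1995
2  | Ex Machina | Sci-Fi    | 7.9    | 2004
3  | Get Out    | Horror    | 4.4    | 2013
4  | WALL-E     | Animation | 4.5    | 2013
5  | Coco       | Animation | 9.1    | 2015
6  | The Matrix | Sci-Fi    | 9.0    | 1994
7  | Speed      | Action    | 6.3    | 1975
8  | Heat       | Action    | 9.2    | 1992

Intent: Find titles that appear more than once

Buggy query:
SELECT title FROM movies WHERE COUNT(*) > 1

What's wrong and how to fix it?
Bug: WHERE can't reference COUNT(*); aggregates are computed after WHERE

Fix: GROUP BY title, then filter groups with HAVING COUNT(*) > 1

Corrected query:
SELECT title FROM movies GROUP BY title HAVING COUNT(*) > 1

Result:
(no rows)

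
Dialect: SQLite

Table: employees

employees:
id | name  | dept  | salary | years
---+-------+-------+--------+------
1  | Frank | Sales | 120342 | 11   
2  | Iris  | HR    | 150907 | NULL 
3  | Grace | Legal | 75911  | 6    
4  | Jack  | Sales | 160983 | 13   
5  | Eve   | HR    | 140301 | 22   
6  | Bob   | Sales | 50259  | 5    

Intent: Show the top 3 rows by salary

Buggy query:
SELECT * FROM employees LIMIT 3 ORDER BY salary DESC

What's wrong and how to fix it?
Bug: LIMIT must come after ORDER BY

Fix: Sort with ORDER BY, then apply LIMIT

Corrected query:
SELECT * FROM employees ORDER BY salary DESC LIMIT 3

Result:
id | name | dept  | salary | years
---+------+-------+--------+------
4  | Jack | Sales | 160983 | 13   
2  | Iris | HR    | 150907 | NULL 
5  | Eve  | HR    | 140301 | 22   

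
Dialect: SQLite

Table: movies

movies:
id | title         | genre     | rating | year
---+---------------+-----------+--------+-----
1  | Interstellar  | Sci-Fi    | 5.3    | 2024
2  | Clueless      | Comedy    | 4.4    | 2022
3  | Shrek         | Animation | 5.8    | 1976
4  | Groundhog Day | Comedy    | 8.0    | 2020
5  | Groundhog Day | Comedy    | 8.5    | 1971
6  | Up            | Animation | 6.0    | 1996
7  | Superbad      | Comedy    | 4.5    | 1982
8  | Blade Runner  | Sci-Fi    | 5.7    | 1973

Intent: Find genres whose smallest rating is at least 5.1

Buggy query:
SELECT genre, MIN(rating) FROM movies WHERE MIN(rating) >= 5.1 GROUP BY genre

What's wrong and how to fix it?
Bug: MIN() in WHERE is a misuse of aggregate

Fix: Use HAVING for the per-group MIN condition

Corrected query:
SELECT genre, MIN(rating) FROM movies GROUP BY genre HAVING MIN(rating) >= 5.1

Result:
genre     | MIN(rating)
----------+------------
Animation | 5.8        
Sci-Fi    | 5.3        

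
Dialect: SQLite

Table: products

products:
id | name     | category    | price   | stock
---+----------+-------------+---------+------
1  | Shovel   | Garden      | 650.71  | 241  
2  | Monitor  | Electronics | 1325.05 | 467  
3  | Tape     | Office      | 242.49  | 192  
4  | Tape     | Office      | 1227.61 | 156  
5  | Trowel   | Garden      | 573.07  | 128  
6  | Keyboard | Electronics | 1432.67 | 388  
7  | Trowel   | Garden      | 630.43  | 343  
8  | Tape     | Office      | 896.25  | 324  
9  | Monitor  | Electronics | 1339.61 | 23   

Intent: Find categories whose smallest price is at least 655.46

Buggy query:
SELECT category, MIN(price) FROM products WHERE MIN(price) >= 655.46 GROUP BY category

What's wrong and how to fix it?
Bug: Aggregates like MIN are computed per group after WHERE runs

Fix: Replace WHERE with HAVING after the GROUP BY

Corrected query:
SELECT category, MIN(price) FROM products GROUP BY category HAVING MIN(price) >= 655.46

Result:
category    | MIN(price)
------------+-----------
Electronics | 1325.05   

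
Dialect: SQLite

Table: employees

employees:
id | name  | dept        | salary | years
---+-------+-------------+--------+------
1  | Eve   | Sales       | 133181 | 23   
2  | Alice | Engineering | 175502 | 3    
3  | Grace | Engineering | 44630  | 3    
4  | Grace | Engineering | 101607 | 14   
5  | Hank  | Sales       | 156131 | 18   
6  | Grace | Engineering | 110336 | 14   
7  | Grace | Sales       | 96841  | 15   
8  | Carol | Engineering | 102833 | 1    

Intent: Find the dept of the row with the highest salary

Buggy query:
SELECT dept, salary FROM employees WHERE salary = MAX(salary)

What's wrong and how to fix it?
Bug: WHERE is evaluated per row; an aggregate over the whole table isn't defined there

Fix: Wrap MAX in a scalar subquery so WHERE compares against a single value

Corrected query:
SELECT dept, salary FROM employees WHERE salary = (SELECT MAX(salary) FROM employees)

Result:
dept        | salary
------------+-------
Engineering | 175502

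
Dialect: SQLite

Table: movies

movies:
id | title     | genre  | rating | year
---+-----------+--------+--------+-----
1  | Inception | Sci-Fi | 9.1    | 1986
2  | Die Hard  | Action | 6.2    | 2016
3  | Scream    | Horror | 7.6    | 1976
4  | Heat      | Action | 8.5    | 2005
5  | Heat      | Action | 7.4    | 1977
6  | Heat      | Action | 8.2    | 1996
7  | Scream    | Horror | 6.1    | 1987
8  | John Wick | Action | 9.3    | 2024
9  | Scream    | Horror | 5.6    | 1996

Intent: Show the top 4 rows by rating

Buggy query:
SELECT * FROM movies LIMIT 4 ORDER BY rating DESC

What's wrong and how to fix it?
Bug: LIMIT must come after ORDER BY

Fix: Sort with ORDER BY, then apply LIMIT

Corrected query:
SELECT * FROM movies ORDER BY rating DESC LIMIT 4

Result:
id | title     | genre  | rating | year
---+-----------+--------+--------+-----
8  | John Wick | Action | 9.3    | 2024
1  | Inception | Sci-Fi | 9.1    | 1986
4  | Heat      | Action | 8.5    | 2005
6  | Heat      | Action | 8.2    | 1996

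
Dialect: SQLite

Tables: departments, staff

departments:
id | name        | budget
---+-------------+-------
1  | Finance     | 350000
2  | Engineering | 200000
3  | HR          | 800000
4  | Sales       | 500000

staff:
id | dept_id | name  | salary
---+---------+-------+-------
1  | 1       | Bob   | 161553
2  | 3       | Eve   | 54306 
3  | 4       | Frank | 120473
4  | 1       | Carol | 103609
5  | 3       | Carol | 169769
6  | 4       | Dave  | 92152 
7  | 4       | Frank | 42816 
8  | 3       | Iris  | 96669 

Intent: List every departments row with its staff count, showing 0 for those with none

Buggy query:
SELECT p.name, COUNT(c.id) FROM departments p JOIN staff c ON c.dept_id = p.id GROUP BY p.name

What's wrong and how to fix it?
Bug: An inner join excludes parents with zero children

Fix: Switch to LEFT JOIN to retain unmatched parent rows

Corrected query:
SELECT p.name, COUNT(c.id) FROM departments p LEFT JOIN staff c ON c.dept_id = p.id GROUP BY p.name

Result:
name        | COUNT(c.id)
------------+------------
Engineering | 0          
Finance     | 2          
HR          | 3          
Sales       | 3          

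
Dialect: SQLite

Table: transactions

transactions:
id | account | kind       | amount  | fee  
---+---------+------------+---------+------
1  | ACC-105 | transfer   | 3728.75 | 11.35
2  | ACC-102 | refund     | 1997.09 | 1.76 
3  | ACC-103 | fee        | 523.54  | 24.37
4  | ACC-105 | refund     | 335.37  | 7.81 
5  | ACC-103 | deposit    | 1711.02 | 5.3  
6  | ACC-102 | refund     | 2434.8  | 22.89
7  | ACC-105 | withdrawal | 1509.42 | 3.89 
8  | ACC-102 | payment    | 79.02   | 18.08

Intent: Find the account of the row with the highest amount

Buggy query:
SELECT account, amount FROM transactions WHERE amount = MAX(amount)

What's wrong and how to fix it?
Bug: MAX(amount) is an aggregate and cannot be used directly in WHERE

Fix: Wrap MAX in a scalar subquery so WHERE compares against a single value

Corrected query:
SELECT account, amount FROM transactions WHERE amount = (SELECT MAX(amount) FROM transactions)

Result:
account | amount 
--------+--------
ACC-105 | 3728.75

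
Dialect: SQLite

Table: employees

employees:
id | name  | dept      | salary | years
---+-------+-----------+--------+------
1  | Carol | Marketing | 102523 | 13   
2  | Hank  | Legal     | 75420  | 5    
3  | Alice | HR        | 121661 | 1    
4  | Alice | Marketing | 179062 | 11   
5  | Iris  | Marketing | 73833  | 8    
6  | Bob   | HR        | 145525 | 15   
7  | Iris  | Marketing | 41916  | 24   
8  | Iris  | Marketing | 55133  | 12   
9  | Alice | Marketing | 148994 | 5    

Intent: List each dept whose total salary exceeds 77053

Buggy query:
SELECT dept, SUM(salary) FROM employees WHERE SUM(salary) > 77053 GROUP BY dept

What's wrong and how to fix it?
Bug: Aggregate functions cannot appear in a WHERE clause

Fix: Use HAVING (which filters groups after aggregation) instead of WHERE

Corrected query:
SELECT dept, SUM(salary) FROM employees GROUP BY dept HAVING SUM(salary) > 77053

Result:
dept      | SUM(salary)
----------+------------
HR        | 267186     
Marketing | 601461     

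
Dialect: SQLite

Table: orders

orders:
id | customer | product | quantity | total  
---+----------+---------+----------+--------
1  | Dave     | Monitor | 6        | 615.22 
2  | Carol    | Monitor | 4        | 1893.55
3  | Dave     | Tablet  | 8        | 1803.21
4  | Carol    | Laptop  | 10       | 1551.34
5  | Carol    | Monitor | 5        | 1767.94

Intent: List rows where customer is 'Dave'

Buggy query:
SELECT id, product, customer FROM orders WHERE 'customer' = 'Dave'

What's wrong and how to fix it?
Bug: Single quotes denote string literals in SQL; the column name is being compared as a constant string

Fix: Reference the column as customer without single quotes

Corrected query:
SELECT id, product, customer FROM orders WHERE customer = 'Dave'

Result:
id | product | customer
---+---------+---------
1  | Monitor | Dave    
3  | Tablet  | Dave    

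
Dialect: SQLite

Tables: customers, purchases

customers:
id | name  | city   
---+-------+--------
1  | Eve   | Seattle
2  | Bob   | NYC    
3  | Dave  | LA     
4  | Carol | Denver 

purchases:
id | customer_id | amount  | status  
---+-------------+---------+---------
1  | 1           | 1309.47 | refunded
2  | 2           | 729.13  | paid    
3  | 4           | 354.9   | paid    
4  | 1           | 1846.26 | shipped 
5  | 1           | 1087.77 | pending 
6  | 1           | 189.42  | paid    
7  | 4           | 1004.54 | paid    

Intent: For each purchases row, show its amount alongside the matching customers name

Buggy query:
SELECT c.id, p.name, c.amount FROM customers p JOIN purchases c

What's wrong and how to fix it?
Bug: JOIN with no ON clause produces a cartesian product; every purchases row pairs with every customers row

Fix: Specify the join condition linking the foreign key to the parent id

Corrected query:
SELECT c.id, p.name, c.amount FROM customers p JOIN purchases c ON c.customer_id = p.id

Result:
id | name  | amount 
---+-------+--------
1  | Eve   | 1309.47
2  | Bob   | 729.13 
3  | Carol | 354.9  
4  | Eve   | 1846.26
5  | Eve   | 1087.77
6  | Eve   | 189.42 
7  | Carol | 1004.54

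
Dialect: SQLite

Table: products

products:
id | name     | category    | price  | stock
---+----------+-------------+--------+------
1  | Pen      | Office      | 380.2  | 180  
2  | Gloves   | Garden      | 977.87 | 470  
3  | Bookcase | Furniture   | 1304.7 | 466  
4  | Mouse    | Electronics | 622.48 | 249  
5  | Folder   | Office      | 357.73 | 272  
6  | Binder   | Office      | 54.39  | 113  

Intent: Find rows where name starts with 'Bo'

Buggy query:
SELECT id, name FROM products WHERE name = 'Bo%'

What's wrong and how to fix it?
Bug: '=' compares the literal string including the % character; pattern matching needs LIKE

Fix: Replace '=' with LIKE so 'Bo%' is treated as a pattern

Corrected query:
SELECT id, name FROM products WHERE name LIKE 'Bo%'

Result:
id | name    
---+---------
3  | Bookcase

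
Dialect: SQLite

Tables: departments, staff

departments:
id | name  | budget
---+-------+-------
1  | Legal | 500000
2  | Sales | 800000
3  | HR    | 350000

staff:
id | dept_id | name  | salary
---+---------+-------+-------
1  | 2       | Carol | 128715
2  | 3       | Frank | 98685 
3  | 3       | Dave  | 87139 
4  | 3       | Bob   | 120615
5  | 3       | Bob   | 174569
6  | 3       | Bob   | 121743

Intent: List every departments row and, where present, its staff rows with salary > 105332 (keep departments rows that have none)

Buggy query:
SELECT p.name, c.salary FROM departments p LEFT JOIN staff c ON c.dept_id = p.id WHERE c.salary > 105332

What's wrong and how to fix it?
Bug: A WHERE condition on the right-hand table after LEFT JOIN drops unmatched parents

Fix: Move the right-table condition into the ON clause so unmatched parents are kept

Corrected query:
SELECT p.name, c.salary FROM departments p LEFT JOIN staff c ON c.dept_id = p.id AND c.salary > 105332

Result:
name  | salary
------+-------
Legal | NULL  
Sales | 128715
HR    | 120615
HR    | 121743
HR    | 174569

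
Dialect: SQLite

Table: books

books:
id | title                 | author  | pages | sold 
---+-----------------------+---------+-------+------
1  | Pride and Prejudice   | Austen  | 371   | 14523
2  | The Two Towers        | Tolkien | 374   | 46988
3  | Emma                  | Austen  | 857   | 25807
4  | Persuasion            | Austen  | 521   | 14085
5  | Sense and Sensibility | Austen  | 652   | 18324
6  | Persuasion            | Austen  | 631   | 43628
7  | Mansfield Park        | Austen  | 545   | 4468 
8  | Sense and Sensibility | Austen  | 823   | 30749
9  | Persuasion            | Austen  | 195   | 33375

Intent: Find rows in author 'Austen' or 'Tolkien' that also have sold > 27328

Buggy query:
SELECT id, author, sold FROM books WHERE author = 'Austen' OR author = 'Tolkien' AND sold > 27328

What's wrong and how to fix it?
Bug: Without parentheses, AND is evaluated before OR, so the sold filter only applies to the 'Tolkien' branch

Fix: Group the OR with parentheses (or use IN), then AND the threshold

Corrected query:
SELECT id, author, sold FROM books WHERE (author = 'Austen' OR author = 'Tolkien') AND sold > 27328

Result:
id | author  | sold 
---+---------+------
2  | Tolkien | 46988
6  | Austen  | 43628
8  | Austen  | 30749
9  | Austen  | 33375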